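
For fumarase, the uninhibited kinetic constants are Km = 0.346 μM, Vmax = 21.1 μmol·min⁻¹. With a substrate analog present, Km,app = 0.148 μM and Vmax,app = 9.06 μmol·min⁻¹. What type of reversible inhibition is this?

Both Km and Vmax decrease by the same factor (~2.33-fold) — characteristic of uncompetitive inhibition.

uncompetitive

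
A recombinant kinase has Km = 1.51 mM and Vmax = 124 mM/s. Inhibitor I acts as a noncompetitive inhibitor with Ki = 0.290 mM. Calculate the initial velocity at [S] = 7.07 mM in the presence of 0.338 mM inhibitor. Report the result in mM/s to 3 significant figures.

47.2 mM/s

α = 1 + [I]/Ki = 1 + 0.338/0.290 = 2.166.
For a noncompetitive inhibitor, Vmax is reduced to Vmax/α while Km is unchanged: Km,app = 1.51 mM, Vmax,app = 57.3 mM/s.
v = Vmax,app·[S]/(Km,app + [S]) = 57.3 × 7.07/(1.51 + 7.07) = 47.2 mM/s.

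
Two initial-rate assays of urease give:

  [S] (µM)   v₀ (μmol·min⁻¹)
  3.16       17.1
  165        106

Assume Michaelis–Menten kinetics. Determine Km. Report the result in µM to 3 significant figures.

From v = Vmax[S]/(Km+[S]), each point gives Vmax = v(Km+[S])/[S].
Equating: 17.1(Km+3.16)/3.16 = 106(Km+165)/165.
5.411·Km + 17.1 = 0.6424·Km + 106, so (5.411 − 0.6424)·Km = 106 − 17.1.
Km = 88.90/4.769 = 18.6 µM; then Vmax = 17.1(18.6+3.16)/3.16 = 118 μmol·min⁻¹.

18.6 µM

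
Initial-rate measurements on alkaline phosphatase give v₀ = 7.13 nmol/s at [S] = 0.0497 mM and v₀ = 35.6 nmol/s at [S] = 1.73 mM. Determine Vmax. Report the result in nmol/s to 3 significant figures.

In reciprocal form, 1/v = (Km/Vmax)·(1/[S]) + 1/Vmax. The two points give (1/[S], 1/v) = (20.12, 0.1403) and (0.5780, 0.02809).
Slope = (0.1403 − 0.02809)/(20.12 − 0.5780) = 0.005739; intercept = 0.1403 − 0.005739×20.12 = 0.02477.
Vmax = 1/intercept = 40.4 nmol/s; Km = slope × Vmax = 0.005739 × 40.4 = 0.232 mM.

40.4 nmol/s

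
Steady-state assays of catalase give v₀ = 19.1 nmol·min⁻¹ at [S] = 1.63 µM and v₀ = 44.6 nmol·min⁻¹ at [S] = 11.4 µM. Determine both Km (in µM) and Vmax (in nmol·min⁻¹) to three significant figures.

Km = 3.27 µM; Vmax = 57.4 nmol·min⁻¹

In reciprocal form, 1/v = (Km/Vmax)·(1/[S]) + 1/Vmax. The two points give (1/[S], 1/v) = (0.6135, 0.05236) and (0.08772, 0.02242).
Slope = (0.05236 − 0.02242)/(0.6135 − 0.08772) = 0.05693; intercept = 0.05236 − 0.05693×0.6135 = 0.01743.
Vmax = 1/intercept = 57.4 nmol·min⁻¹; Km = slope × Vmax = 0.05693 × 57.4 = 3.27 µM.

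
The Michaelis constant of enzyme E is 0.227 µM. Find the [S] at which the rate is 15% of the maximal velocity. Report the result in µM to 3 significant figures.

v/Vmax = [S]/(Km+[S]) = 0.15, so [S] = Km·0.15/(1 − 0.15) = 0.227 × 0.1765.
[S] = 0.0401 µM.

0.0401 µM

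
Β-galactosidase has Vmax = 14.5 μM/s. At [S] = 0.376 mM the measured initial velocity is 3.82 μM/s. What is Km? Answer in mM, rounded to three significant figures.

1.05 mM

v/Vmax = 3.82/14.5 = 0.2634 = [S]/(Km+[S]).
So Km + [S] = [S]/0.2634 = 1.427 mM, giving Km = 1.427 − 0.376 = 1.05 mM.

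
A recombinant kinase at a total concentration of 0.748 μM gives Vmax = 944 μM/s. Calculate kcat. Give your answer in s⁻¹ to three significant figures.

kcat = Vmax/[E]total = 944 μM/s / 0.748 μM = 1260 s⁻¹.

1260 s⁻¹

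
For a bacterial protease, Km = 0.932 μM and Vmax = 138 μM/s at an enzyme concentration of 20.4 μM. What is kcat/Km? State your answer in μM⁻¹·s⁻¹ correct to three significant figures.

kcat = Vmax/[E]total = 138/20.4 = 6.76 s⁻¹.
kcat/Km = 6.76/0.932 = 7.26 μM⁻¹·s⁻¹.

7.26 μM⁻¹·s⁻¹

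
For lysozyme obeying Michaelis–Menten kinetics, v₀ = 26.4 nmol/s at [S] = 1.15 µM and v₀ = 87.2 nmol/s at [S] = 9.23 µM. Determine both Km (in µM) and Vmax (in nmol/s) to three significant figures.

Km = 4.50 µM; Vmax = 130 nmol/s

From v = Vmax[S]/(Km+[S]), each point gives Vmax = v(Km+[S])/[S].
Equating: 26.4(Km+1.15)/1.15 = 87.2(Km+9.23)/9.23.
22.96·Km + 26.4 = 9.447·Km + 87.2, so (22.96 − 9.447)·Km = 87.2 − 26.4.
Km = 60.80/13.51 = 4.50 µM; then Vmax = 26.4(4.50+1.15)/1.15 = 130 nmol/s.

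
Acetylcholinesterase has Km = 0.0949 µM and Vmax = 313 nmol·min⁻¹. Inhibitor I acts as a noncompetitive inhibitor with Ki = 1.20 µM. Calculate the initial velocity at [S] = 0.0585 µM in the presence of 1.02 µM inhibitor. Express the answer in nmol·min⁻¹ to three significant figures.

64.5 nmol·min⁻¹

α = 1 + [I]/Ki = 1 + 1.02/1.20 = 1.850.
For a noncompetitive inhibitor, Vmax is reduced to Vmax/α while Km is unchanged: Km,app = 0.0949 µM, Vmax,app = 169 nmol·min⁻¹.
v = Vmax,app·[S]/(Km,app + [S]) = 169 × 0.0585/(0.0949 + 0.0585) = 64.5 nmol·min⁻¹.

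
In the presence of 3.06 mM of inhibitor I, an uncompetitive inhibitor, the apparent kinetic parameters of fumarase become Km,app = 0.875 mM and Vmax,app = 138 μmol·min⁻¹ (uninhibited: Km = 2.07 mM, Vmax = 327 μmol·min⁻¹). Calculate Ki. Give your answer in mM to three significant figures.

Uncompetitive: Vmax,app = Vmax/α (and Km,app = Km/α) with α = 1 + [I]/Ki.
α = Vmax/Vmax,app = 327/138 = 2.370.
Ki = [I]/(α − 1) = 3.06/1.370 = 2.23 mM.

2.23 mM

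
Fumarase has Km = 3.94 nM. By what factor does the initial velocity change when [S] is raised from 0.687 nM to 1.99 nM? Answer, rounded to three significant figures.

2.26

Since Vmax cancels, v₂/v₁ = [S]₂(Km+[S]₁) / [S]₁(Km+[S]₂).
= 1.99×(3.94+0.687) / (0.687×(3.94+1.99)) = 9.208/4.074 = 2.26.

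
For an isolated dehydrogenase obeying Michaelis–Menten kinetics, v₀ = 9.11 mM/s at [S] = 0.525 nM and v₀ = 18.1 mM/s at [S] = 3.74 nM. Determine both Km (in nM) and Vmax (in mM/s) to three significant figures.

From v = Vmax[S]/(Km+[S]), each point gives Vmax = v(Km+[S])/[S].
Equating: 9.11(Km+0.525)/0.525 = 18.1(Km+3.74)/3.74.
17.35·Km + 9.11 = 4.840·Km + 18.1, so (17.35 − 4.840)·Km = 18.1 − 9.11.
Km = 8.990/12.51 = 0.718 nM; then Vmax = 9.11(0.718+0.525)/0.525 = 21.6 mM/s.

Km = 0.718 nM; Vmax = 21.6 mM/s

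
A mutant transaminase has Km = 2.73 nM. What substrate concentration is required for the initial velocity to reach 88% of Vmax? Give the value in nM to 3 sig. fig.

20.0 nM

v/Vmax = [S]/(Km+[S]) = 0.88, so [S] = Km·0.88/(1 − 0.88) = 2.73 × 7.333.
[S] = 20.0 nM.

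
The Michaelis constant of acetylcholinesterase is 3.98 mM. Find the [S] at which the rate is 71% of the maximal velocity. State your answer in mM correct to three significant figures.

9.74 mM

v/Vmax = [S]/(Km+[S]) = 0.71, so [S] = Km·0.71/(1 − 0.71) = 3.98 × 2.448.
[S] = 9.74 mM.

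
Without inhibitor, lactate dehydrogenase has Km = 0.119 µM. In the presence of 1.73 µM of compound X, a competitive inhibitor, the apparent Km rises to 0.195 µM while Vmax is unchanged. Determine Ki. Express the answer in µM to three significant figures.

Competitive: Km,app = α·Km with α = 1 + [I]/Ki.
α = Km,app/Km = 0.195/0.119 = 1.639.
Ki = [I]/(α − 1) = 1.73/0.6387 = 2.71 µM.

2.71 µM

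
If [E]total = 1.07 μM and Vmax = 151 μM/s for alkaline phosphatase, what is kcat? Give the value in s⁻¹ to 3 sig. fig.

141 s⁻¹

kcat = Vmax/[E]total = 151 μM/s / 1.07 μM = 141 s⁻¹.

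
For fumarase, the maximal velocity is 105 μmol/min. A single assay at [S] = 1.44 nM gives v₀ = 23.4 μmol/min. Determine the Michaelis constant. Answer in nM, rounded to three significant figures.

5.02 nM

From v = Vmax[S]/(Km+[S]), Km = [S](Vmax − v)/v.
Km = 1.44 × (105 − 23.4) / 23.4 = 117.5/23.4 = 5.02 nM.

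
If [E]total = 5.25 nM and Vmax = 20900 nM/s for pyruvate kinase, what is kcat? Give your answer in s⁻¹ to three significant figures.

3980 s⁻¹

kcat = Vmax/[E]total = 20900 nM/s / 5.25 nM = 3980 s⁻¹.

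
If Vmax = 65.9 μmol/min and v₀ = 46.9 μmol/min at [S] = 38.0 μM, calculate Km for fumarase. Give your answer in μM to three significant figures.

From v = Vmax[S]/(Km+[S]), Km = [S](Vmax − v)/v.
Km = 38.0 × (65.9 − 46.9) / 46.9 = 722.0/46.9 = 15.4 μM.

15.4 μM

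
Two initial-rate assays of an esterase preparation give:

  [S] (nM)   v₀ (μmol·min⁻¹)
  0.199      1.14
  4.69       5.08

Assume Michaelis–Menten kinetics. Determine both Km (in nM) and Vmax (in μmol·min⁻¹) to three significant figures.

Km = 0.848 nM; Vmax = 6.00 μmol·min⁻¹

From v = Vmax[S]/(Km+[S]), each point gives Vmax = v(Km+[S])/[S].
Equating: 1.14(Km+0.199)/0.199 = 5.08(Km+4.69)/4.69.
5.729·Km + 1.14 = 1.083·Km + 5.08, so (5.729 − 1.083)·Km = 5.08 − 1.14.
Km = 3.940/4.645 = 0.848 nM; then Vmax = 1.14(0.848+0.199)/0.199 = 6.00 μmol·min⁻¹.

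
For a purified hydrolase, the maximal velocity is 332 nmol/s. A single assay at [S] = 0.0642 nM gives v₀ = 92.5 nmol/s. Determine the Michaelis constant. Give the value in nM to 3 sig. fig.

0.166 nM

v/Vmax = 92.5/332 = 0.2786 = [S]/(Km+[S]).
So Km + [S] = [S]/0.2786 = 0.2304 nM, giving Km = 0.2304 − 0.0642 = 0.166 nM.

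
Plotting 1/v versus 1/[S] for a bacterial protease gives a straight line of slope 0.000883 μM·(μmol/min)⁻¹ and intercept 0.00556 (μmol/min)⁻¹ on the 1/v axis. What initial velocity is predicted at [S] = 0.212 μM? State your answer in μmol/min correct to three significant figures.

103 μmol/min

The y-intercept is 1/Vmax, so Vmax = 1/0.00556 = 180 μmol/min.
The slope is Km/Vmax, so Km = 0.000883 × 180 = 0.159 μM.
Then v = 180 × 0.212/(0.159 + 0.212) = 103 μmol/min.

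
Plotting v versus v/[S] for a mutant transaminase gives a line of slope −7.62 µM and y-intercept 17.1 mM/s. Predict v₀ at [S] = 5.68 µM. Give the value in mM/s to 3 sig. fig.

In the Eadie–Hofstee form v = Vmax − Km·(v/[S]), the slope is −Km and the intercept is Vmax, so Km = 7.62 µM and Vmax = 17.1 mM/s.
v = 17.1 × 5.68/(7.62 + 5.68) = 7.30 mM/s.

7.30 mM/s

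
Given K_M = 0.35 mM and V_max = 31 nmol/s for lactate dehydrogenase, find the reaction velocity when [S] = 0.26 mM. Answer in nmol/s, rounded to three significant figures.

[S]/(Km+[S]) = 0.26/0.6100 = 0.4262, the fractional saturation.
v = 0.4262 × Vmax = 0.4262 × 31 = 13.2 nmol/s.

13.2 nmol/s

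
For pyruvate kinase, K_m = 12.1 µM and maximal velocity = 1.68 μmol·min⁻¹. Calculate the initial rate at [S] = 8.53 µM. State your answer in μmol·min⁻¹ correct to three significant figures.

0.695 μmol·min⁻¹

[S]/(Km+[S]) = 8.53/20.63 = 0.4135, the fractional saturation.
v = 0.4135 × Vmax = 0.4135 × 1.68 = 0.695 μmol·min⁻¹.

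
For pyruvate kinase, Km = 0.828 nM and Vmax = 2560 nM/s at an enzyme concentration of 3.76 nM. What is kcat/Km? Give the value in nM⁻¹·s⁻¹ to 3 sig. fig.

kcat = Vmax/[E]total = 2560/3.76 = 681 s⁻¹.
kcat/Km = 681/0.828 = 822 nM⁻¹·s⁻¹.

822 nM⁻¹·s⁻¹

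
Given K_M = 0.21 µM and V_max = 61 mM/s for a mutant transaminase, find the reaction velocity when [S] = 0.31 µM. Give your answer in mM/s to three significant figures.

v = Vmax·[S]/(Km + [S]) = 61 × 0.31 / (0.21 + 0.31)
  = 18.91 / 0.5200 = 36.4 mM/s.

36.4 mM/s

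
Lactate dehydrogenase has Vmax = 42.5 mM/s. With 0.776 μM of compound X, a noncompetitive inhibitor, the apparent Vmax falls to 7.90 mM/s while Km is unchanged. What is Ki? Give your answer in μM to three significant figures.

Noncompetitive: Vmax,app = Vmax/α with α = 1 + [I]/Ki.
α = Vmax/Vmax,app = 42.5/7.90 = 5.380.
Ki = [I]/(α − 1) = 0.776/4.380 = 0.177 μM.

0.177 μM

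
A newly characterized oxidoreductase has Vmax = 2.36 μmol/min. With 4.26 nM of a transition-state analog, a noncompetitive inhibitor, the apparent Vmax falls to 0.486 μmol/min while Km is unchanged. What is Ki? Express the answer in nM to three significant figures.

1.10 nM

Noncompetitive: Vmax,app = Vmax/α with α = 1 + [I]/Ki.
α = Vmax/Vmax,app = 2.36/0.486 = 4.856.
Since α = 1 + [I]/Ki, [I]/Ki = 4.856 − 1 = 3.856 and Ki = 4.26/3.856 = 1.10 nM.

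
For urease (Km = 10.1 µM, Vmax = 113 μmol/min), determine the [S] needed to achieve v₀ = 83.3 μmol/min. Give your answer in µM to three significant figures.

28.3 µM

The required fractional saturation is v/Vmax = 83.3/113 = 0.7372.
Then [S]/(Km+[S]) = 0.7372 ⇒ [S] = 10.1 × 0.7372/(1 − 0.7372) = 28.3 µM.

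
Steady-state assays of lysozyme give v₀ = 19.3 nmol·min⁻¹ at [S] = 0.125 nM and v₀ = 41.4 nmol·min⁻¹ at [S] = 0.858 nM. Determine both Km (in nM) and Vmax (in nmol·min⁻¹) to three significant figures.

In reciprocal form, 1/v = (Km/Vmax)·(1/[S]) + 1/Vmax. The two points give (1/[S], 1/v) = (8.000, 0.05181) and (1.166, 0.02415).
Slope = (0.05181 − 0.02415)/(8.000 − 1.166) = 0.004047; intercept = 0.05181 − 0.004047×8.000 = 0.01944.
Vmax = 1/intercept = 51.4 nmol·min⁻¹; Km = slope × Vmax = 0.004047 × 51.4 = 0.208 nM.

Km = 0.208 nM; Vmax = 51.4 nmol·min⁻¹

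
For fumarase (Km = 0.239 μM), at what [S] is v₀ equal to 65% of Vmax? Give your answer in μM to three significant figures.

0.444 μM

v/Vmax = [S]/(Km+[S]) = 0.65, so [S] = Km·0.65/(1 − 0.65) = 0.239 × 1.857.
[S] = 0.444 μM.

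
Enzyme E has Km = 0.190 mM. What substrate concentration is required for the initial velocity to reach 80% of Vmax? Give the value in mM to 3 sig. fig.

v/Vmax = [S]/(Km+[S]) = 0.8, so [S] = Km·0.8/(1 − 0.8) = 0.190 × 4.000.
[S] = 0.760 mM.

0.760 mM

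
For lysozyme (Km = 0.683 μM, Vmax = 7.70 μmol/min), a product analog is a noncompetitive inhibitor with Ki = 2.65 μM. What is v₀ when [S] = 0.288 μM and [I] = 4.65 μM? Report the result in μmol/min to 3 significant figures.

0.829 μmol/min

α = 1 + [I]/Ki = 1 + 4.65/2.65 = 2.755.
For a noncompetitive inhibitor, Vmax is reduced to Vmax/α while Km is unchanged: Km,app = 0.683 μM, Vmax,app = 2.80 μmol/min.
v = Vmax,app·[S]/(Km,app + [S]) = 2.80 × 0.288/(0.683 + 0.288) = 0.829 μmol/min.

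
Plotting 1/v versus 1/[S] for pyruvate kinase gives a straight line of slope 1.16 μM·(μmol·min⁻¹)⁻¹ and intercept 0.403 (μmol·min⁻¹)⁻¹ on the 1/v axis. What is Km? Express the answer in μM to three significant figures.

2.88 μM

y-intercept = 1/Vmax ⇒ Vmax = 2.48 μmol·min⁻¹; slope = Km/Vmax ⇒ Km = slope × Vmax.
Km = 1.16 × 2.48 = 2.88 μM.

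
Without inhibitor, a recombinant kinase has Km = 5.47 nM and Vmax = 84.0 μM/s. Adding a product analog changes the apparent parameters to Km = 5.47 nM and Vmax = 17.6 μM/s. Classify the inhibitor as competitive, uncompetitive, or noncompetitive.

noncompetitive

Vmax decreases (84.0 → 17.6 μM/s) while Km is unchanged — pure noncompetitive inhibition.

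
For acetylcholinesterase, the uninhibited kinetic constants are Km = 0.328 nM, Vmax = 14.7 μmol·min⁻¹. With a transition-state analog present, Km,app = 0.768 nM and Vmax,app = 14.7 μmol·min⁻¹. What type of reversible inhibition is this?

competitive

Km increases (0.328 → 0.768 nM) while Vmax is unchanged — the hallmark of competitive inhibition.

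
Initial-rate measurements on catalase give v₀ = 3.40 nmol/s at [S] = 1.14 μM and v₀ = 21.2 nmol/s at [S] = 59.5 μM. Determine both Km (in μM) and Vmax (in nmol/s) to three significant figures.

In reciprocal form, 1/v = (Km/Vmax)·(1/[S]) + 1/Vmax. The two points give (1/[S], 1/v) = (0.8772, 0.2941) and (0.01681, 0.04717).
Slope = (0.2941 − 0.04717)/(0.8772 − 0.01681) = 0.2870; intercept = 0.2941 − 0.2870×0.8772 = 0.04235.
Vmax = 1/intercept = 23.6 nmol/s; Km = slope × Vmax = 0.2870 × 23.6 = 6.78 μM.

Km = 6.78 μM; Vmax = 23.6 nmol/s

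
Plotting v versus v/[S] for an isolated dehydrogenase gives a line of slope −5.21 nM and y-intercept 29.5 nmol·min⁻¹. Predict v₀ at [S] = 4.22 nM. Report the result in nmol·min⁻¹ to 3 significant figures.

13.2 nmol·min⁻¹

In the Eadie–Hofstee form v = Vmax − Km·(v/[S]), the slope is −Km and the intercept is Vmax, so Km = 5.21 nM and Vmax = 29.5 nmol·min⁻¹.
v = 29.5 × 4.22/(5.21 + 4.22) = 13.2 nmol·min⁻¹.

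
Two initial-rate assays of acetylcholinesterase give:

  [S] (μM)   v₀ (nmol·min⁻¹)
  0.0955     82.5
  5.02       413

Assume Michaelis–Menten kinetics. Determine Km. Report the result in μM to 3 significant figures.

From v = Vmax[S]/(Km+[S]), each point gives Vmax = v(Km+[S])/[S].
Equating: 82.5(Km+0.0955)/0.0955 = 413(Km+5.02)/5.02.
863.9·Km + 82.5 = 82.27·Km + 413, so (863.9 − 82.27)·Km = 413 − 82.5.
Km = 330.5/781.6 = 0.423 μM; then Vmax = 82.5(0.423+0.0955)/0.0955 = 448 nmol·min⁻¹.

0.423 μM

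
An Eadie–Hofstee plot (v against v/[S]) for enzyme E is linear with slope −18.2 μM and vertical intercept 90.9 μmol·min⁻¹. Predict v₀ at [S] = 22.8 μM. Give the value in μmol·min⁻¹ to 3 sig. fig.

50.5 μmol·min⁻¹

In the Eadie–Hofstee form v = Vmax − Km·(v/[S]), the slope is −Km and the intercept is Vmax, so Km = 18.2 μM and Vmax = 90.9 μmol·min⁻¹.
v = 90.9 × 22.8/(18.2 + 22.8) = 50.5 μmol·min⁻¹.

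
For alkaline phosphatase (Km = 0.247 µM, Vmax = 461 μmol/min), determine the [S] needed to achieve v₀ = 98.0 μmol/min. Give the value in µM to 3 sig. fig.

The required fractional saturation is v/Vmax = 98.0/461 = 0.2126.
Then [S]/(Km+[S]) = 0.2126 ⇒ [S] = 0.247 × 0.2126/(1 − 0.2126) = 0.0667 µM.

0.0667 µM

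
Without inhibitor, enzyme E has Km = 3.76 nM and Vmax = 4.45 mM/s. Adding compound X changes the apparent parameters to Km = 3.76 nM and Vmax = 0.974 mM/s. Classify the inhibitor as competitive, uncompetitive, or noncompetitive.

noncompetitive

Vmax decreases (4.45 → 0.974 mM/s) while Km is unchanged — pure noncompetitive inhibition.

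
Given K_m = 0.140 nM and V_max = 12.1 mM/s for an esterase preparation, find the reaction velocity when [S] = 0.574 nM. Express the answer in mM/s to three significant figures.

v = Vmax·[S]/(Km + [S]) = 12.1 × 0.574 / (0.140 + 0.574)
  = 6.945 / 0.7140 = 9.73 mM/s.

9.73 mM/s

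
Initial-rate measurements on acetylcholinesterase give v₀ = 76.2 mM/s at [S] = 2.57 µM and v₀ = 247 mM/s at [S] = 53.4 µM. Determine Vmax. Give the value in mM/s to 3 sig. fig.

In reciprocal form, 1/v = (Km/Vmax)·(1/[S]) + 1/Vmax. The two points give (1/[S], 1/v) = (0.3891, 0.01312) and (0.01873, 0.004049).
Slope = (0.01312 − 0.004049)/(0.3891 − 0.01873) = 0.02450; intercept = 0.01312 − 0.02450×0.3891 = 0.003590.
Vmax = 1/intercept = 279 mM/s; Km = slope × Vmax = 0.02450 × 279 = 6.83 µM.

279 mM/s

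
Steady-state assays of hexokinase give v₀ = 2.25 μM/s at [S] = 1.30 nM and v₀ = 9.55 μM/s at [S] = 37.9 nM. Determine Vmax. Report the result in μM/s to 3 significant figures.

10.8 μM/s

In reciprocal form, 1/v = (Km/Vmax)·(1/[S]) + 1/Vmax. The two points give (1/[S], 1/v) = (0.7692, 0.4444) and (0.02639, 0.1047).
Slope = (0.4444 − 0.1047)/(0.7692 − 0.02639) = 0.4573; intercept = 0.4444 − 0.4573×0.7692 = 0.09265.
Vmax = 1/intercept = 10.8 μM/s; Km = slope × Vmax = 0.4573 × 10.8 = 4.94 nM.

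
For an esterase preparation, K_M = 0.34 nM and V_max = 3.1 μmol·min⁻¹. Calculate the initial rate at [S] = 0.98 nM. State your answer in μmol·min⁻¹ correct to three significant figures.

[S]/(Km+[S]) = 0.98/1.320 = 0.7424, the fractional saturation.
v = 0.7424 × Vmax = 0.7424 × 3.1 = 2.30 μmol·min⁻¹.

2.30 μmol·min⁻¹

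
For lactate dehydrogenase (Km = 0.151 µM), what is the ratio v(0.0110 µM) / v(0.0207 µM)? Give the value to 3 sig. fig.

The fractional saturations are [S]/(Km+[S]) = 0.0207/0.1717 = 0.1206 and 0.0110/0.1620 = 0.06790.
v₂/v₁ is just their ratio: 0.06790/0.1206 = 0.563.

0.563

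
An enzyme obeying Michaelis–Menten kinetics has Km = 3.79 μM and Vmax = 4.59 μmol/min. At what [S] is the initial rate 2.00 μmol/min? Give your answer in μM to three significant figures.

2.93 μM

The required fractional saturation is v/Vmax = 2.00/4.59 = 0.4357.
Then [S]/(Km+[S]) = 0.4357 ⇒ [S] = 3.79 × 0.4357/(1 − 0.4357) = 2.93 μM.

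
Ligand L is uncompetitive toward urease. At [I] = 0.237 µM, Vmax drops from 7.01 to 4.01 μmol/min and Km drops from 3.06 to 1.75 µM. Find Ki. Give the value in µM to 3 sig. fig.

0.317 µM

Uncompetitive: Vmax,app = Vmax/α (and Km,app = Km/α) with α = 1 + [I]/Ki.
α = Vmax/Vmax,app = 7.01/4.01 = 1.748.
Since α = 1 + [I]/Ki, [I]/Ki = 1.748 − 1 = 0.7481 and Ki = 0.237/0.7481 = 0.317 µM.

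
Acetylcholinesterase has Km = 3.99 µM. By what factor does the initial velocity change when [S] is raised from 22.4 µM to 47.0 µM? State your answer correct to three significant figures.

Since Vmax cancels, v₂/v₁ = [S]₂(Km+[S]₁) / [S]₁(Km+[S]₂).
= 47.0×(3.99+22.4) / (22.4×(3.99+47.0)) = 1240/1142 = 1.09.

1.09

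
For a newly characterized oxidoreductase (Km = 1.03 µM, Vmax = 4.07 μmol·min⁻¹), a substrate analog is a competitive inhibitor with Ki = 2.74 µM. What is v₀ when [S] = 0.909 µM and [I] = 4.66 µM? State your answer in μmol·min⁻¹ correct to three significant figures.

1.00 μmol·min⁻¹

With α = 1 + [I]/Ki = 1 + 4.66/2.74 = 2.701, the competitive rate law is v = Vmax[S] / (αKm + [S]).
v = 4.07×0.909 / (2.701×1.03 + 0.909) = 3.700/3.691 = 1.00 μmol·min⁻¹.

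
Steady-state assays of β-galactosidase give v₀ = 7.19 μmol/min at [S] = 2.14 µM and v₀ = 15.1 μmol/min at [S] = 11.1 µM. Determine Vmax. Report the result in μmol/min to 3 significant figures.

In reciprocal form, 1/v = (Km/Vmax)·(1/[S]) + 1/Vmax. The two points give (1/[S], 1/v) = (0.4673, 0.1391) and (0.09009, 0.06623).
Slope = (0.1391 − 0.06623)/(0.4673 − 0.09009) = 0.1932; intercept = 0.1391 − 0.1932×0.4673 = 0.04882.
Vmax = 1/intercept = 20.5 μmol/min; Km = slope × Vmax = 0.1932 × 20.5 = 3.96 µM.

20.5 μmol/min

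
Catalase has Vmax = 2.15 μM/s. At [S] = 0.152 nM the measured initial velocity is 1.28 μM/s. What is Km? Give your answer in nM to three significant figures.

0.103 nM

From v = Vmax[S]/(Km+[S]), Km = [S](Vmax − v)/v.
Km = 0.152 × (2.15 − 1.28) / 1.28 = 0.1322/1.28 = 0.103 nM.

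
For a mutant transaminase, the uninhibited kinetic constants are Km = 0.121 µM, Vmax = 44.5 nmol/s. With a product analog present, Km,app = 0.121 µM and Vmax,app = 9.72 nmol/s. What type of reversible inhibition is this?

noncompetitive

Vmax decreases (44.5 → 9.72 nmol/s) while Km is unchanged — pure noncompetitive inhibition.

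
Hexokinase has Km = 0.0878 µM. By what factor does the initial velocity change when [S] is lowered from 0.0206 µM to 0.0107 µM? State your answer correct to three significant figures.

The fractional saturations are [S]/(Km+[S]) = 0.0206/0.1084 = 0.1900 and 0.0107/0.09850 = 0.1086.
v₂/v₁ is just their ratio: 0.1086/0.1900 = 0.572.

0.572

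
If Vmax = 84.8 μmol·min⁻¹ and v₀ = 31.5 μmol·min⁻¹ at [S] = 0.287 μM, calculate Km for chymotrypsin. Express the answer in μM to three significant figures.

From v = Vmax[S]/(Km+[S]), Km = [S](Vmax − v)/v.
Km = 0.287 × (84.8 − 31.5) / 31.5 = 15.30/31.5 = 0.486 μM.

0.486 μM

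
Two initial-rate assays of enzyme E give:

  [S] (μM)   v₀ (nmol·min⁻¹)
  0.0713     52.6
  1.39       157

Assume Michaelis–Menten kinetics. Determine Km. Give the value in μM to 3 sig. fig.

0.167 μM

In reciprocal form, 1/v = (Km/Vmax)·(1/[S]) + 1/Vmax. The two points give (1/[S], 1/v) = (14.03, 0.01901) and (0.7194, 0.006369).
Slope = (0.01901 − 0.006369)/(14.03 − 0.7194) = 0.0009501; intercept = 0.01901 − 0.0009501×14.03 = 0.005686.
Vmax = 1/intercept = 176 nmol·min⁻¹; Km = slope × Vmax = 0.0009501 × 176 = 0.167 μM.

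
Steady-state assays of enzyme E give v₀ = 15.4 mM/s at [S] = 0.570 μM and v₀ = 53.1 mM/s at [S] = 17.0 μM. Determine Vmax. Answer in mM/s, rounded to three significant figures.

From v = Vmax[S]/(Km+[S]), each point gives Vmax = v(Km+[S])/[S].
Equating: 15.4(Km+0.570)/0.570 = 53.1(Km+17.0)/17.0.
27.02·Km + 15.4 = 3.124·Km + 53.1, so (27.02 − 3.124)·Km = 53.1 − 15.4.
Km = 37.70/23.89 = 1.58 μM; then Vmax = 15.4(1.58+0.570)/0.570 = 58.0 mM/s.

58.0 mM/s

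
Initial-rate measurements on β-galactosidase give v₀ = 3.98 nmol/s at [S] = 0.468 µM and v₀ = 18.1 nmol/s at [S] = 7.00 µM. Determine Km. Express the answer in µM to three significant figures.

In reciprocal form, 1/v = (Km/Vmax)·(1/[S]) + 1/Vmax. The two points give (1/[S], 1/v) = (2.137, 0.2513) and (0.1429, 0.05525).
Slope = (0.2513 − 0.05525)/(2.137 − 0.1429) = 0.09830; intercept = 0.2513 − 0.09830×2.137 = 0.04121.
Vmax = 1/intercept = 24.3 nmol/s; Km = slope × Vmax = 0.09830 × 24.3 = 2.39 µM.

2.39 µM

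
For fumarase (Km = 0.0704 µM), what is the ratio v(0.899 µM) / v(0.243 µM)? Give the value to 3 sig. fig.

Since Vmax cancels, v₂/v₁ = [S]₂(Km+[S]₁) / [S]₁(Km+[S]₂).
= 0.899×(0.0704+0.243) / (0.243×(0.0704+0.899)) = 0.2817/0.2356 = 1.20.

1.20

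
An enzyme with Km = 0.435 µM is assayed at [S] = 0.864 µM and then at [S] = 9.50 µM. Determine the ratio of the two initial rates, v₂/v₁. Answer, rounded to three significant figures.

The fractional saturations are [S]/(Km+[S]) = 0.864/1.299 = 0.6651 and 9.50/9.935 = 0.9562.
v₂/v₁ is just their ratio: 0.9562/0.6651 = 1.44.

1.44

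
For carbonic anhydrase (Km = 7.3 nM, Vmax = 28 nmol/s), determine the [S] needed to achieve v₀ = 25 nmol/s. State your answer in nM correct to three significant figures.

60.8 nM

The required fractional saturation is v/Vmax = 25/28 = 0.8929.
Then [S]/(Km+[S]) = 0.8929 ⇒ [S] = 7.3 × 0.8929/(1 − 0.8929) = 60.8 nM.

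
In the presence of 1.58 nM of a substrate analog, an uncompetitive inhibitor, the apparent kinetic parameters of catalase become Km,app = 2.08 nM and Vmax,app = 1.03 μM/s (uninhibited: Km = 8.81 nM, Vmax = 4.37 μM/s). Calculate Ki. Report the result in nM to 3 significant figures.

Uncompetitive: Vmax,app = Vmax/α (and Km,app = Km/α) with α = 1 + [I]/Ki.
α = Vmax/Vmax,app = 4.37/1.03 = 4.243.
Ki = [I]/(α − 1) = 1.58/3.243 = 0.487 nM.

0.487 nM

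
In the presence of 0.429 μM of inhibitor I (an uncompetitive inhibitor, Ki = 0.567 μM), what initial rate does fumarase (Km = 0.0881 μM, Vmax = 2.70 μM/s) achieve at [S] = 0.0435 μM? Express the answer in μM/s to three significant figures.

0.714 μM/s

α = 1 + [I]/Ki = 1 + 0.429/0.567 = 1.757.
For an uncompetitive inhibitor, both parameters are divided by α, giving Vmax/α and Km/α: Km,app = 0.0502 μM, Vmax,app = 1.54 μM/s.
v = Vmax,app·[S]/(Km,app + [S]) = 1.54 × 0.0435/(0.0502 + 0.0435) = 0.714 μM/s.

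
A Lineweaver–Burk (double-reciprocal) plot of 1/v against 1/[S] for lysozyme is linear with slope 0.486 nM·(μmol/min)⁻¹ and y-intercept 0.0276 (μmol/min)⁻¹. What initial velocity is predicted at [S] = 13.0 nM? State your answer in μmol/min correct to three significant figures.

The y-intercept is 1/Vmax, so Vmax = 1/0.0276 = 36.2 μmol/min.
The slope is Km/Vmax, so Km = 0.486 × 36.2 = 17.6 nM.
Then v = 36.2 × 13.0/(17.6 + 13.0) = 15.4 μmol/min.

15.4 μmol/min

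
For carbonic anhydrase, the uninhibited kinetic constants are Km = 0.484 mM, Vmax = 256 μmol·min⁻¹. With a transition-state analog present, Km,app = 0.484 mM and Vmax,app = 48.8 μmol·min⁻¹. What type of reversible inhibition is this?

Vmax decreases (256 → 48.8 μmol·min⁻¹) while Km is unchanged — pure noncompetitive inhibition.

noncompetitive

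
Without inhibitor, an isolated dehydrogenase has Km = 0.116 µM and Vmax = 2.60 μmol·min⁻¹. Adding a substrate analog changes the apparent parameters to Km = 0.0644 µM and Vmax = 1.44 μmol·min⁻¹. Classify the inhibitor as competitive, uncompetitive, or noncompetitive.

uncompetitive

Both Km and Vmax decrease by the same factor (~1.80-fold) — characteristic of uncompetitive inhibition.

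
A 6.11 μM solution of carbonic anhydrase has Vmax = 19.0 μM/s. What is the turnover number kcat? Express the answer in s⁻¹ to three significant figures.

kcat = Vmax/[E]total = 19.0 μM/s / 6.11 μM = 3.11 s⁻¹.

3.11 s⁻¹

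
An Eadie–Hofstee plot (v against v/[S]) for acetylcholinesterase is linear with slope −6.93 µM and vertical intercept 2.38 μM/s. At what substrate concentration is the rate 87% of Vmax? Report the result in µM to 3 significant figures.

46.4 µM

The Eadie–Hofstee slope gives Km = 6.93 µM (slope = −Km).
v/Vmax = [S]/(Km+[S]) = 0.87 ⇒ [S] = Km·0.87/(1−0.87) = 6.93 × 6.692 = 46.4 µM.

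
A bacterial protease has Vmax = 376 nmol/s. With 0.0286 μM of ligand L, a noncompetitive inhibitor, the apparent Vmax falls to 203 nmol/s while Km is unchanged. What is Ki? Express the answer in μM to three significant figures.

Noncompetitive: Vmax,app = Vmax/α with α = 1 + [I]/Ki.
α = Vmax/Vmax,app = 376/203 = 1.852.
Since α = 1 + [I]/Ki, [I]/Ki = 1.852 − 1 = 0.8522 and Ki = 0.0286/0.8522 = 0.0336 μM.

0.0336 μM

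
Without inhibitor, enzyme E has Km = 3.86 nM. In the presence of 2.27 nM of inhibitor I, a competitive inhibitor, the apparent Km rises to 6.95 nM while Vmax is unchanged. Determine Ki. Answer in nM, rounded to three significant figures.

Competitive: Km,app = α·Km with α = 1 + [I]/Ki.
α = Km,app/Km = 6.95/3.86 = 1.801.
Ki = [I]/(α − 1) = 2.27/0.8005 = 2.84 nM.

2.84 nM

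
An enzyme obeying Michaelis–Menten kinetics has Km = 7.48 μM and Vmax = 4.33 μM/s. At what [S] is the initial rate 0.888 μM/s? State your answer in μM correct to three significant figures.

1.93 μM

The required fractional saturation is v/Vmax = 0.888/4.33 = 0.2051.
Then [S]/(Km+[S]) = 0.2051 ⇒ [S] = 7.48 × 0.2051/(1 − 0.2051) = 1.93 μM.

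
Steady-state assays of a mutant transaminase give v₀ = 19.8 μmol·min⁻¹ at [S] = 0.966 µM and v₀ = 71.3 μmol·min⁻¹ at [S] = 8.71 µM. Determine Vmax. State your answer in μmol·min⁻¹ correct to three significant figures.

In reciprocal form, 1/v = (Km/Vmax)·(1/[S]) + 1/Vmax. The two points give (1/[S], 1/v) = (1.035, 0.05051) and (0.1148, 0.01403).
Slope = (0.05051 − 0.01403)/(1.035 − 0.1148) = 0.03964; intercept = 0.05051 − 0.03964×1.035 = 0.009475.
Vmax = 1/intercept = 106 μmol·min⁻¹; Km = slope × Vmax = 0.03964 × 106 = 4.18 µM.

106 μmol·min⁻¹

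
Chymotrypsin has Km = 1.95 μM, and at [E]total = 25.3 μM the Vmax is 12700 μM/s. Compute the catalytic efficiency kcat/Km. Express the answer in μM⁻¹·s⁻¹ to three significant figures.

257 μM⁻¹·s⁻¹

kcat = Vmax/[E]total = 12700/25.3 = 502 s⁻¹.
kcat/Km = 502/1.95 = 257 μM⁻¹·s⁻¹.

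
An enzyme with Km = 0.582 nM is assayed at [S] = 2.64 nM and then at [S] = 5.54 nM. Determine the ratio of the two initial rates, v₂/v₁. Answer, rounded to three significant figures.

1.10

The fractional saturations are [S]/(Km+[S]) = 2.64/3.222 = 0.8194 and 5.54/6.122 = 0.9049.
v₂/v₁ is just their ratio: 0.9049/0.8194 = 1.10.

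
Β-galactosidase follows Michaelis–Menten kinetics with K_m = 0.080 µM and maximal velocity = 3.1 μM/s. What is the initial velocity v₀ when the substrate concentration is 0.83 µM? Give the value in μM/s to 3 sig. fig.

v = Vmax·[S]/(Km + [S]) = 3.1 × 0.83 / (0.080 + 0.83)
  = 2.573 / 0.9100 = 2.83 μM/s.

2.83 μM/s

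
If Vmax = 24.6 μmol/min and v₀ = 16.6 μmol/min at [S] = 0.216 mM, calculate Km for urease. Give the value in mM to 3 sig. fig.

v/Vmax = 16.6/24.6 = 0.6748 = [S]/(Km+[S]).
So Km + [S] = [S]/0.6748 = 0.3201 mM, giving Km = 0.3201 − 0.216 = 0.104 mM.

0.104 mM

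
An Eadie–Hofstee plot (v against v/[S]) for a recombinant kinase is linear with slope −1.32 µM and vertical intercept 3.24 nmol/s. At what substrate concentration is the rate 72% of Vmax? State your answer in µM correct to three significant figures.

The Eadie–Hofstee slope gives Km = 1.32 µM (slope = −Km).
v/Vmax = [S]/(Km+[S]) = 0.72 ⇒ [S] = Km·0.72/(1−0.72) = 1.32 × 2.571 = 3.39 µM.

3.39 µM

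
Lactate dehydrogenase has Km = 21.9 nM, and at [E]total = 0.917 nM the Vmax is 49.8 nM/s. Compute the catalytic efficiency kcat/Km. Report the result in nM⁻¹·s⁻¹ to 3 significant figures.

2.48 nM⁻¹·s⁻¹

kcat = Vmax/[E]total = 49.8/0.917 = 54.3 s⁻¹.
kcat/Km = 54.3/21.9 = 2.48 nM⁻¹·s⁻¹.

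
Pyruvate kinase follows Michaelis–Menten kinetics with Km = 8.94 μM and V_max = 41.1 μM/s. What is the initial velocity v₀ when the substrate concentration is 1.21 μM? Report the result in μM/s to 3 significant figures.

v = Vmax·[S]/(Km + [S]) = 41.1 × 1.21 / (8.94 + 1.21)
  = 49.73 / 10.15 = 4.90 μM/s.

4.90 μM/s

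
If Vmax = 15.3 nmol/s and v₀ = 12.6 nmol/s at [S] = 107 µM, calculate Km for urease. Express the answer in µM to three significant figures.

v/Vmax = 12.6/15.3 = 0.8235 = [S]/(Km+[S]).
So Km + [S] = [S]/0.8235 = 129.9 µM, giving Km = 129.9 − 107 = 22.9 µM.

22.9 µM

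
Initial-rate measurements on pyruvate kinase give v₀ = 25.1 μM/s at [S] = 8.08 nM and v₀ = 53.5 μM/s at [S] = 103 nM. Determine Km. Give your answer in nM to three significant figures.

In reciprocal form, 1/v = (Km/Vmax)·(1/[S]) + 1/Vmax. The two points give (1/[S], 1/v) = (0.1238, 0.03984) and (0.009709, 0.01869).
Slope = (0.03984 − 0.01869)/(0.1238 − 0.009709) = 0.1854; intercept = 0.03984 − 0.1854×0.1238 = 0.01689.
Vmax = 1/intercept = 59.2 μM/s; Km = slope × Vmax = 0.1854 × 59.2 = 11.0 nM.

11.0 nM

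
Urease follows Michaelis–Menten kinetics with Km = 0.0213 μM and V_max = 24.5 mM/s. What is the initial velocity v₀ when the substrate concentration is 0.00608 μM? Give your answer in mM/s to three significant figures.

5.44 mM/s

[S]/(Km+[S]) = 0.00608/0.02738 = 0.2221, the fractional saturation.
v = 0.2221 × Vmax = 0.2221 × 24.5 = 5.44 mM/s.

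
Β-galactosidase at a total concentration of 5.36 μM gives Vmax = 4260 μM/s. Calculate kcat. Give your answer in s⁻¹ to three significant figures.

kcat = Vmax/[E]total = 4260 μM/s / 5.36 μM = 795 s⁻¹.

795 s⁻¹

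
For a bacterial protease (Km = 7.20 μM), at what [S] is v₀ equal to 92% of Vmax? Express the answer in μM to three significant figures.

v/Vmax = [S]/(Km+[S]) = 0.92, so [S] = Km·0.92/(1 − 0.92) = 7.20 × 11.50.
[S] = 82.8 μM.

82.8 μM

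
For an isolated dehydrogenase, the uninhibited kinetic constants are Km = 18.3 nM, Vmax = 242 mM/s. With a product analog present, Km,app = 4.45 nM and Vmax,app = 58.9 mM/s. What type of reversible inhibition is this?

uncompetitive

Both Km and Vmax decrease by the same factor (~4.11-fold) — characteristic of uncompetitive inhibition.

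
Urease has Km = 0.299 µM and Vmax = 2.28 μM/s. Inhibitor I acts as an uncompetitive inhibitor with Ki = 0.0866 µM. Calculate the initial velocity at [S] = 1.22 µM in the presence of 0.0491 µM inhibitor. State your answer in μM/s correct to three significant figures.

1.26 μM/s

α = 1 + [I]/Ki = 1 + 0.0491/0.0866 = 1.567.
For an uncompetitive inhibitor, both parameters are divided by α, giving Vmax/α and Km/α: Km,app = 0.191 µM, Vmax,app = 1.46 μM/s.
v = Vmax,app·[S]/(Km,app + [S]) = 1.46 × 1.22/(0.191 + 1.22) = 1.26 μM/s.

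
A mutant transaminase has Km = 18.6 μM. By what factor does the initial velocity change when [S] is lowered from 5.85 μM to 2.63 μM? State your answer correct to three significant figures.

0.518

The fractional saturations are [S]/(Km+[S]) = 5.85/24.45 = 0.2393 and 2.63/21.23 = 0.1239.
v₂/v₁ is just their ratio: 0.1239/0.2393 = 0.518.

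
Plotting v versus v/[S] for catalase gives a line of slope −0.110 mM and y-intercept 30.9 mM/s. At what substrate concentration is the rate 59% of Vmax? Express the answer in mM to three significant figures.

0.158 mM

The Eadie–Hofstee slope gives Km = 0.110 mM (slope = −Km).
v/Vmax = [S]/(Km+[S]) = 0.59 ⇒ [S] = Km·0.59/(1−0.59) = 0.110 × 1.439 = 0.158 mM.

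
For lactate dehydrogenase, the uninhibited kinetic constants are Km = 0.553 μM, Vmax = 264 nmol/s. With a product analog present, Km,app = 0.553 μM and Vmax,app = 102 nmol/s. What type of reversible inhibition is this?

noncompetitive

Vmax decreases (264 → 102 nmol/s) while Km is unchanged — pure noncompetitive inhibition.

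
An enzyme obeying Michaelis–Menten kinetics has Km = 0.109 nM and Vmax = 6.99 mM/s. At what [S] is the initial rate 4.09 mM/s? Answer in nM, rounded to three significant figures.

0.154 nM

The required fractional saturation is v/Vmax = 4.09/6.99 = 0.5851.
Then [S]/(Km+[S]) = 0.5851 ⇒ [S] = 0.109 × 0.5851/(1 − 0.5851) = 0.154 nM.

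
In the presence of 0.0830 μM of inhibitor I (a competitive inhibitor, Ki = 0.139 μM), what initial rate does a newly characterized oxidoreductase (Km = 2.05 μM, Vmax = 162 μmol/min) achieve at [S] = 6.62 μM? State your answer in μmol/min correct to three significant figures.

108 μmol/min

α = 1 + [I]/Ki = 1 + 0.0830/0.139 = 1.597.
For a competitive inhibitor, Vmax is unchanged and the apparent Km becomes α·Km: Km,app = 3.27 μM, Vmax,app = 162 μmol/min.
v = Vmax,app·[S]/(Km,app + [S]) = 162 × 6.62/(3.27 + 6.62) = 108 μmol/min.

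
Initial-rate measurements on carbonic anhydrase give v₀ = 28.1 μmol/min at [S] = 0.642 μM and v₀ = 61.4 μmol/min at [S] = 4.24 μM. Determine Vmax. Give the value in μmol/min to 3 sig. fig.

From v = Vmax[S]/(Km+[S]), each point gives Vmax = v(Km+[S])/[S].
Equating: 28.1(Km+0.642)/0.642 = 61.4(Km+4.24)/4.24.
43.77·Km + 28.1 = 14.48·Km + 61.4, so (43.77 − 14.48)·Km = 61.4 − 28.1.
Km = 33.30/29.29 = 1.14 μM; then Vmax = 28.1(1.14+0.642)/0.642 = 77.9 μmol/min.

77.9 μmol/min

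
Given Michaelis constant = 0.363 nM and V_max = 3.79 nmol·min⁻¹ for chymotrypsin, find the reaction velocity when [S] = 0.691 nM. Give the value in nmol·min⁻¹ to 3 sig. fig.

[S]/(Km+[S]) = 0.691/1.054 = 0.6556, the fractional saturation.
v = 0.6556 × Vmax = 0.6556 × 3.79 = 2.48 nmol·min⁻¹.

2.48 nmol·min⁻¹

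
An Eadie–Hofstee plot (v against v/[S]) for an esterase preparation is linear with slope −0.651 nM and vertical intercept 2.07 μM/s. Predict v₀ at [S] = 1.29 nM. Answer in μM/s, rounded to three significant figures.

1.38 μM/s

In the Eadie–Hofstee form v = Vmax − Km·(v/[S]), the slope is −Km and the intercept is Vmax, so Km = 0.651 nM and Vmax = 2.07 μM/s.
v = 2.07 × 1.29/(0.651 + 1.29) = 1.38 μM/s.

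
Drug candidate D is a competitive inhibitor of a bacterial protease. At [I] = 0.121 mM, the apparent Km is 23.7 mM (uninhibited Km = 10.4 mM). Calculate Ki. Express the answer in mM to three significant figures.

Competitive: Km,app = α·Km with α = 1 + [I]/Ki.
α = Km,app/Km = 23.7/10.4 = 2.279.
Ki = [I]/(α − 1) = 0.121/1.279 = 0.0946 mM.

0.0946 mM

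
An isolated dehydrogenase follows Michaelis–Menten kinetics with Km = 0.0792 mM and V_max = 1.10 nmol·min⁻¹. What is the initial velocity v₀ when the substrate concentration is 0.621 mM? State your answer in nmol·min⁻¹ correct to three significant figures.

v = Vmax·[S]/(Km + [S]) = 1.10 × 0.621 / (0.0792 + 0.621)
  = 0.6831 / 0.7002 = 0.976 nmol·min⁻¹.

0.976 nmol·min⁻¹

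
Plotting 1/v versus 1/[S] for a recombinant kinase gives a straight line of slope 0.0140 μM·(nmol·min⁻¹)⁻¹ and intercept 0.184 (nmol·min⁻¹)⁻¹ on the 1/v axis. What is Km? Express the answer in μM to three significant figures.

0.0761 μM

y-intercept = 1/Vmax ⇒ Vmax = 5.43 nmol·min⁻¹; slope = Km/Vmax ⇒ Km = slope × Vmax.
Km = 0.0140 × 5.43 = 0.0761 μM.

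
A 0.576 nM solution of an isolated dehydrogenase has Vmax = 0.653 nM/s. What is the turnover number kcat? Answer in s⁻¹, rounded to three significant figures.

1.13 s⁻¹

kcat = Vmax/[E]total = 0.653 nM/s / 0.576 nM = 1.13 s⁻¹.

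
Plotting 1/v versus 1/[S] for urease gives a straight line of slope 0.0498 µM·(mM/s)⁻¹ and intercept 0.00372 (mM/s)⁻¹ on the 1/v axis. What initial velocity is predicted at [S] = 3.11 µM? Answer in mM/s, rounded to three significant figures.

50.7 mM/s

The y-intercept is 1/Vmax, so Vmax = 1/0.00372 = 269 mM/s.
The slope is Km/Vmax, so Km = 0.0498 × 269 = 13.4 µM.
Then v = 269 × 3.11/(13.4 + 3.11) = 50.7 mM/s.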